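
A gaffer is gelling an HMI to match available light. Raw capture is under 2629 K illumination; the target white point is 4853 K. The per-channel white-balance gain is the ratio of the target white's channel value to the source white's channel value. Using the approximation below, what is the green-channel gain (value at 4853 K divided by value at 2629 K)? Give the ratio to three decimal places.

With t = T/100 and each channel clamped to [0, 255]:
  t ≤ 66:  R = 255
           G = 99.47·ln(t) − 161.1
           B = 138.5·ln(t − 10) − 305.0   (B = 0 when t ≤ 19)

1.372

At 2629 K (t = 26.29):
  G = 99.47·ln 26.29 − 161.1 = 99.47·3.2692 − 161.1 = 164.086.
At 4853 K (t = 48.53):
  G = 99.47·ln 48.53 − 161.1 = 99.47·3.8822 − 161.1 = 225.061.
Gain = 225.061 / 164.086 = 1.3716 → 1.372.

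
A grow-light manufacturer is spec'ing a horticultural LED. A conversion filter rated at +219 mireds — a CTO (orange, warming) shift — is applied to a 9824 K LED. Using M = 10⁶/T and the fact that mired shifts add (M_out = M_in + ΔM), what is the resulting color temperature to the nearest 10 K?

M_in = 10⁶/9824 = 101.79 mireds.
M_out = 101.79 + (+219) = 320.79 mireds.
T_out = 10⁶/320.79 = 3117.3 K → 3120 K.

3120 K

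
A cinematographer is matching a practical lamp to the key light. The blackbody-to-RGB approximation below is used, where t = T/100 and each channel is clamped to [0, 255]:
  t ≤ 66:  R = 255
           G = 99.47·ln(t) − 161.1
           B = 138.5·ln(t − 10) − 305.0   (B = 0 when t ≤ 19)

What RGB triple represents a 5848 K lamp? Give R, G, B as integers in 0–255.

t = 5848/100 = 58.48; the t ≤ 66 branch applies.
R = 255 by definition for t ≤ 66.
G = 99.47·ln 58.48 − 161.1 = 99.47·4.0687 − 161.1 = 243.612.
B = 138.5·ln(58.48 − 10) − 305.0 = 138.5·ln 48.48 − 305.0 = 138.5·3.8812 − 305.0 = 232.539.
Rounded: (255, 244, 233).

R=255, G=244, B=233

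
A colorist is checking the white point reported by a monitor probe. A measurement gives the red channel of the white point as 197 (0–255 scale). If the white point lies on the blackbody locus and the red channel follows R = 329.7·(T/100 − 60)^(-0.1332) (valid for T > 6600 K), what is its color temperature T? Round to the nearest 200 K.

10800 K

(t − 60)^(-0.1332) = 197/329.7 = 0.59751.
t − 60 = 0.59751^(1/-0.1332) = 0.59751^(-7.508) = 47.761, so t = 107.761.
T = 100·t = 10776 K → 10800 K to the nearest 200 K.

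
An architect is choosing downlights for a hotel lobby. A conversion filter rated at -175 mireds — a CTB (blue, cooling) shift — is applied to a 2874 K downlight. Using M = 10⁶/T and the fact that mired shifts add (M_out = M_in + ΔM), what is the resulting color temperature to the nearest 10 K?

M_in = 10⁶/2874 = 347.95 mireds.
M_out = 347.95 + (-175) = 172.95 mireds.
T_out = 10⁶/172.95 = 5782.1 K → 5780 K.

5780 K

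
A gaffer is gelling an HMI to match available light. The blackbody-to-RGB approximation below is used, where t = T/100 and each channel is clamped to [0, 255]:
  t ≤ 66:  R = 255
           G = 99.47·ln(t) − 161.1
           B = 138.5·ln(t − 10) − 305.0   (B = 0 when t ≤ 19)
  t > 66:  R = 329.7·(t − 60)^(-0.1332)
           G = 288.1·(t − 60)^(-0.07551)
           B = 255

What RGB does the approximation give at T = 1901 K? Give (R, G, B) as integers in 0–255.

(255, 132, 0)

t = 1901/100 = 19.01; the t ≤ 66 branch applies.
R = 255 by definition for t ≤ 66.
G = 99.47·ln 19.01 − 161.1 = 99.47·2.9450 − 161.1 = 131.836.
B = 138.5·ln(19.01 − 10) − 305.0 = 138.5·ln 9.01 − 305.0 = 138.5·2.1983 − 305.0 = -0.531 → clamped to 0.
Rounded: (255, 132, 0).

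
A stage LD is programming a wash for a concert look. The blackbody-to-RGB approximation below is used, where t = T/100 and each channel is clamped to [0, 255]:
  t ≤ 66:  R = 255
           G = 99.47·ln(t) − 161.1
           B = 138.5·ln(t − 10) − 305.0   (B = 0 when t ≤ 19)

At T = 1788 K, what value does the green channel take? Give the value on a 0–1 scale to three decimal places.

0.493

t = 1788/100 = 17.88; the t ≤ 66 branch applies.
G = 99.47·ln 17.88 − 161.1 = 99.47·2.8837 − 161.1 = 125.740.
On a 0–1 scale: 125.740/255 = 0.4931 → 0.493.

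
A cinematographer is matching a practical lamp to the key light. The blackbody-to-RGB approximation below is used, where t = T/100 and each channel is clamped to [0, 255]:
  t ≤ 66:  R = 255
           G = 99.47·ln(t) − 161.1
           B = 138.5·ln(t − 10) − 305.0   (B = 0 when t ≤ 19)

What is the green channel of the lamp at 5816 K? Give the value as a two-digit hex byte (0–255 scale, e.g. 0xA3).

0xF3

t = 5816/100 = 58.16; the t ≤ 66 branch applies.
G = 99.47·ln 58.16 − 161.1 = 99.47·4.0632 − 161.1 = 243.066.
Rounded: 243; in hex, 0xF3.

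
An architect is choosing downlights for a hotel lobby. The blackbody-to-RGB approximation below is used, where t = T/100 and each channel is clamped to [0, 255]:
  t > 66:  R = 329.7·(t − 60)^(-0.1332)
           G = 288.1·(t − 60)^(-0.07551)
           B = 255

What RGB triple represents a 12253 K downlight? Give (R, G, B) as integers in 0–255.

(190, 211, 255)

t = 12253/100 = 122.53; the t > 66 branch applies.
R = 329.7·(122.53 − 60)^(-0.1332) = 329.7·62.53^(-0.1332) = 329.7·0.57645 = 190.055.
G = 288.1·(122.53 − 60)^(-0.07551) = 288.1·62.53^(-0.07551) = 288.1·0.73177 = 210.824.
B = 255 by definition for t > 66.
Rounded: (190, 211, 255).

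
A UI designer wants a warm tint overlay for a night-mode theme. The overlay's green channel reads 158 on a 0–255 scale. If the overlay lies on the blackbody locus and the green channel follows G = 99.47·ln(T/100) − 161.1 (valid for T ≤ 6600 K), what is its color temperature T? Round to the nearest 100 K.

2500 K

ln t = (158 + 161.1) / 99.47 = 3.2080.
t = e^3.2080 = 24.730.
T = 100·t = 2473 K → 2500 K to the nearest 100 K.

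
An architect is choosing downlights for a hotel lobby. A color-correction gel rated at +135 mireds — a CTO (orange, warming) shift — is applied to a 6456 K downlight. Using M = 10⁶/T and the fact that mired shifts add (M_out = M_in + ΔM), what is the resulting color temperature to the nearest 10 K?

M_in = 10⁶/6456 = 154.89 mireds.
M_out = 154.89 + (+135) = 289.89 mireds.
T_out = 10⁶/289.89 = 3449.5 K → 3450 K.

3450 K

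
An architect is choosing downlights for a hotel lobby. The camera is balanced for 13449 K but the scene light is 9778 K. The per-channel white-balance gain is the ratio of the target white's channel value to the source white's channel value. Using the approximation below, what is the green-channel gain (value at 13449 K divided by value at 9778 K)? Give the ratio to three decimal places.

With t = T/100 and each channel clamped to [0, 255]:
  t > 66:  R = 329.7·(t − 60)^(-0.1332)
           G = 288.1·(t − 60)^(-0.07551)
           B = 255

At 9778 K (t = 97.78):
  G = 288.1·(97.78 − 60)^(-0.07551) = 288.1·37.78^(-0.07551) = 288.1·0.76015 = 219.000.
At 13449 K (t = 134.49):
  G = 288.1·(134.49 − 60)^(-0.07551) = 288.1·74.49^(-0.07551) = 288.1·0.72217 = 208.056.
Gain = 208.056 / 219.000 = 0.9500 → 0.950.

0.950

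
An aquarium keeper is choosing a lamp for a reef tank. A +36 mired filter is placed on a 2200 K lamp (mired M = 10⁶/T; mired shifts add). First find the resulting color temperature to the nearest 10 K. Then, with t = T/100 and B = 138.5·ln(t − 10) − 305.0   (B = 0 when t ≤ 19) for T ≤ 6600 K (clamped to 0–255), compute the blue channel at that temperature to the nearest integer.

19

M_in = 10⁶/2200 = 454.55; M_out = 454.55 + (+36) = 490.55.
T_out = 10⁶/490.55 = 2038.5 K → 2040 K; t = 20.4.
B = 138.5·ln(20.4 − 10) − 305.0 = 138.5·ln 10.4 − 305.0 = 138.5·2.3418 − 305.0 = 19.340.
Rounded: 19.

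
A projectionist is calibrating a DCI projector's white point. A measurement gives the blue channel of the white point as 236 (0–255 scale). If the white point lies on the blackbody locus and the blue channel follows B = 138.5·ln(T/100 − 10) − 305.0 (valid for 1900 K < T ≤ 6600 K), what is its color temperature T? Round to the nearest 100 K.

ln(t − 10) = (236 + 305.0) / 138.5 = 3.9061.
t − 10 = e^3.9061 = 49.707, so t = 59.707.
T = 100·t = 5971 K → 6000 K to the nearest 100 K.

6000 K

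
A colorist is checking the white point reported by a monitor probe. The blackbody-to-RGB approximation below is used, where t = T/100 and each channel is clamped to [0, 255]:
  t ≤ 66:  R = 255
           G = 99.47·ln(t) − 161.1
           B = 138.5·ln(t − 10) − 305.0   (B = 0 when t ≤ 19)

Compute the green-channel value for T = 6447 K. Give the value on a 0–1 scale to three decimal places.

t = 6447/100 = 64.47; the t ≤ 66 branch applies.
G = 99.47·ln 64.47 − 161.1 = 99.47·4.1662 − 161.1 = 253.312.
On a 0–1 scale: 253.312/255 = 0.9934 → 0.993.

0.993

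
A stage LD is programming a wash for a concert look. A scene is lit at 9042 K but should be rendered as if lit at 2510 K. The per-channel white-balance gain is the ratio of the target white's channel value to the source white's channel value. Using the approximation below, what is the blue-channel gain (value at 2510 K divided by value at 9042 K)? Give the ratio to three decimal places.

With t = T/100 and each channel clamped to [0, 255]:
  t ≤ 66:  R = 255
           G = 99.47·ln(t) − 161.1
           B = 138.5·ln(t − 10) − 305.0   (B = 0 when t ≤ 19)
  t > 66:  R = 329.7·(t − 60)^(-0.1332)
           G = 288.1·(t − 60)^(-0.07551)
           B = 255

0.278

At 9042 K (t = 90.42):
  B = 255 by definition for t > 66.
At 2510 K (t = 25.1):
  B = 138.5·ln(25.1 − 10) − 305.0 = 138.5·ln 15.1 − 305.0 = 138.5·2.7147 − 305.0 = 70.985.
Gain = 70.985 / 255.000 = 0.2784 → 0.278.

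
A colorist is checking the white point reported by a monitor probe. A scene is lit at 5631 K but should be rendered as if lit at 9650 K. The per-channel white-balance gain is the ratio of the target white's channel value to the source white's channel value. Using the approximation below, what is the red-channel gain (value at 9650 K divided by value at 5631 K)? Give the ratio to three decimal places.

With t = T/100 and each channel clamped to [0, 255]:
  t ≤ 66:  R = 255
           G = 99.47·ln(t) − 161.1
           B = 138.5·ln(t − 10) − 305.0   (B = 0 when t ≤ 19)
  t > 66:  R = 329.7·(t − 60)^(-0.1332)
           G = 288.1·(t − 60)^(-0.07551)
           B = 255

At 5631 K (t = 56.31):
  R = 255 by definition for t ≤ 66.
At 9650 K (t = 96.5):
  R = 329.7·(96.5 − 60)^(-0.1332) = 329.7·36.5^(-0.1332) = 329.7·0.61930 = 204.184.
Gain = 204.184 / 255.000 = 0.8007 → 0.801.

0.801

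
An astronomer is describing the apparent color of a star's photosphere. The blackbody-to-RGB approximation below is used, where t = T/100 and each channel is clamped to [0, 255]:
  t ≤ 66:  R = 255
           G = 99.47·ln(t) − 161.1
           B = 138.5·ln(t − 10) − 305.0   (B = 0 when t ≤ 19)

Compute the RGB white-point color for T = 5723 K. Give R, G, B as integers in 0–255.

t = 5723/100 = 57.23; the t ≤ 66 branch applies.
R = 255 by definition for t ≤ 66.
G = 99.47·ln 57.23 − 161.1 = 99.47·4.0471 − 161.1 = 241.463.
B = 138.5·ln(57.23 − 10) − 305.0 = 138.5·ln 47.23 − 305.0 = 138.5·3.8550 − 305.0 = 228.922.
Rounded: (255, 241, 229).

R=255, G=241, B=229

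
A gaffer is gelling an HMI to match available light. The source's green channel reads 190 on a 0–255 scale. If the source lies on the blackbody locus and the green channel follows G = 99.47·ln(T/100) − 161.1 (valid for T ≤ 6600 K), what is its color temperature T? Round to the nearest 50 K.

ln t = (190 + 161.1) / 99.47 = 3.5297.
t = e^3.5297 = 34.114.
T = 100·t = 3411 K → 3400 K to the nearest 50 K.

3400 K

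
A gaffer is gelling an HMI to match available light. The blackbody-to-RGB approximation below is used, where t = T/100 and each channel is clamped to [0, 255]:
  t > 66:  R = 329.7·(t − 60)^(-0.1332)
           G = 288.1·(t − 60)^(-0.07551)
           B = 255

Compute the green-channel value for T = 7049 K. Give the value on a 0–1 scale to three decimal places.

0.946

t = 7049/100 = 70.49; the t > 66 branch applies.
G = 288.1·(70.49 − 60)^(-0.07551) = 288.1·10.49^(-0.07551) = 288.1·0.83738 = 241.248.
On a 0–1 scale: 241.248/255 = 0.9461 → 0.946.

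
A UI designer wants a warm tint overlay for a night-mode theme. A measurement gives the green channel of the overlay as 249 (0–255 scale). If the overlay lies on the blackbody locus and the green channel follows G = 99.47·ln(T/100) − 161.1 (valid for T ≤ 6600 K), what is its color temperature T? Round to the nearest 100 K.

ln t = (249 + 161.1) / 99.47 = 4.1229.
t = e^4.1229 = 61.735.
T = 100·t = 6174 K → 6200 K to the nearest 100 K.

6200 K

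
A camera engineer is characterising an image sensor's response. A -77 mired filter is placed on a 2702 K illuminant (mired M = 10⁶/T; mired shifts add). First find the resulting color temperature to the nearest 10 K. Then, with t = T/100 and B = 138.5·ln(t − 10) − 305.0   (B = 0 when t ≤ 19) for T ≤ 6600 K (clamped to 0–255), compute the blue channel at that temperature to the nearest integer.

M_in = 10⁶/2702 = 370.10; M_out = 370.10 + (-77) = 293.10.
T_out = 10⁶/293.10 = 3411.8 K → 3410 K; t = 34.1.
B = 138.5·ln(34.1 − 10) − 305.0 = 138.5·ln 24.1 − 305.0 = 138.5·3.1822 − 305.0 = 135.736.
Rounded: 136.

136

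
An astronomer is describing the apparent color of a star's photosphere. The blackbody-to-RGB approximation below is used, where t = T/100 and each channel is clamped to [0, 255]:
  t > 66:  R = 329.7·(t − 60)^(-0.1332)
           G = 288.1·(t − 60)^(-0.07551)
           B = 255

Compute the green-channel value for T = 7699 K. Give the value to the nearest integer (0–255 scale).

t = 7699/100 = 76.99; the t > 66 branch applies.
G = 288.1·(76.99 − 60)^(-0.07551) = 288.1·16.99^(-0.07551) = 288.1·0.80744 = 232.622.
Rounded: 233.

233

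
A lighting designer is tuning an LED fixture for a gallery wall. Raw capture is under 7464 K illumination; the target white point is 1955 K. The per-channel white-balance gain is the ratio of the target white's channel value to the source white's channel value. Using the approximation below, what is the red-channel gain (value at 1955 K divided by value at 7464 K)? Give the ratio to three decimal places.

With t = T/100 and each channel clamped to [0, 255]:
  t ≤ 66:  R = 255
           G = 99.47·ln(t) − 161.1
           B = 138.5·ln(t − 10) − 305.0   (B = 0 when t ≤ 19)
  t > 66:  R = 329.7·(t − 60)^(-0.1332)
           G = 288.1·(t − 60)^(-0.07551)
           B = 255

1.106

At 7464 K (t = 74.64):
  R = 329.7·(74.64 − 60)^(-0.1332) = 329.7·14.64^(-0.1332) = 329.7·0.69944 = 230.605.
At 1955 K (t = 19.55):
  R = 255 by definition for t ≤ 66.
Gain = 255.000 / 230.605 = 1.1058 → 1.106.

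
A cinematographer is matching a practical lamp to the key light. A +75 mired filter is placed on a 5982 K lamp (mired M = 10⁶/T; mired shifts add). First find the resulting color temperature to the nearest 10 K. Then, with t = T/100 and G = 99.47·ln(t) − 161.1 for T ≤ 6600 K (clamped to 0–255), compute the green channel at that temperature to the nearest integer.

M_in = 10⁶/5982 = 167.17; M_out = 167.17 + (+75) = 242.17.
T_out = 10⁶/242.17 = 4129.4 K → 4130 K; t = 41.3.
G = 99.47·ln 41.3 − 161.1 = 99.47·3.7209 − 161.1 = 209.014.
Rounded: 209.

209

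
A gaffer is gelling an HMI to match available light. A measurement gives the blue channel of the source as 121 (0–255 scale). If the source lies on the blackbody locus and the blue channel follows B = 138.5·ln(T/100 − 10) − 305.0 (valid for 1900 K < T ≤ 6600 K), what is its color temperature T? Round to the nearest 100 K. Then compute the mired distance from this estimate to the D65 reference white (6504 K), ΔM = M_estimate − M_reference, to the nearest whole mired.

ln(t − 10) = (121 + 305.0) / 138.5 = 3.0758.
t − 10 = e^3.0758 = 21.667, so t = 31.667.
T = 100·t = 3167 K → 3200 K to the nearest 100 K.
M_estimate = 10⁶/3200 = 312.50; M_reference = 10⁶/6504 = 153.75.
ΔM = 312.50 − 153.75 = 158.75 → +159 mireds.

+159 mireds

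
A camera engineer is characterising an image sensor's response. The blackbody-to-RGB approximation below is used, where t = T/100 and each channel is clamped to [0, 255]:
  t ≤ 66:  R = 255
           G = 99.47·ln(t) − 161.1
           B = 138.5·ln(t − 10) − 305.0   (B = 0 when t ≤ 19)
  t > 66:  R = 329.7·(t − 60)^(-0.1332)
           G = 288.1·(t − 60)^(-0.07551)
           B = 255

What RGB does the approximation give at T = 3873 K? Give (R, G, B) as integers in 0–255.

(255, 203, 160)

t = 3873/100 = 38.73; the t ≤ 66 branch applies.
R = 255 by definition for t ≤ 66.
G = 99.47·ln 38.73 − 161.1 = 99.47·3.6566 − 161.1 = 202.623.
B = 138.5·ln(38.73 − 10) − 305.0 = 138.5·ln 28.73 − 305.0 = 138.5·3.3579 − 305.0 = 160.075.
Rounded: (255, 203, 160).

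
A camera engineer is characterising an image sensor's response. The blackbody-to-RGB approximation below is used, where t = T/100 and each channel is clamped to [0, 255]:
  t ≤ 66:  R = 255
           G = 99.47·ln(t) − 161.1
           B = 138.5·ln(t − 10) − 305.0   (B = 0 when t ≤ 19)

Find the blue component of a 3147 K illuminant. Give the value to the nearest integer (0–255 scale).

120

t = 3147/100 = 31.47; the t ≤ 66 branch applies.
B = 138.5·ln(31.47 − 10) − 305.0 = 138.5·ln 21.47 − 305.0 = 138.5·3.0667 − 305.0 = 119.732.
Rounded: 120.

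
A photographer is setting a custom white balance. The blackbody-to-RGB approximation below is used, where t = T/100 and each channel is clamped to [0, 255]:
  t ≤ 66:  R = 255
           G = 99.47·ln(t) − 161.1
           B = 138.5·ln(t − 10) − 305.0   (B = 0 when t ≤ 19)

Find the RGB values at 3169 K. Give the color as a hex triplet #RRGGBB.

t = 3169/100 = 31.69; the t ≤ 66 branch applies.
R = 255 by definition for t ≤ 66.
G = 99.47·ln 31.69 − 161.1 = 99.47·3.4560 − 161.1 = 182.668.
B = 138.5·ln(31.69 − 10) − 305.0 = 138.5·ln 21.69 − 305.0 = 138.5·3.0769 − 305.0 = 121.144.
Rounded: (255, 183, 121).
In hex: #FFB779.

#FFB779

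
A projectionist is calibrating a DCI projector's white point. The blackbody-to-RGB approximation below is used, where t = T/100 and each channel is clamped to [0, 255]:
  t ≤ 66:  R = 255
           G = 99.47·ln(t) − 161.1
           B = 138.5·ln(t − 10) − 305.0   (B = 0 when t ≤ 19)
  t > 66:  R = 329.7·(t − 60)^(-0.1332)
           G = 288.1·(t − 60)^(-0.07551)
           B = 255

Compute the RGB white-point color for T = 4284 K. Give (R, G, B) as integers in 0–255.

(255, 213, 179)

t = 4284/100 = 42.84; the t ≤ 66 branch applies.
R = 255 by definition for t ≤ 66.
G = 99.47·ln 42.84 − 161.1 = 99.47·3.7575 − 161.1 = 212.656.
B = 138.5·ln(42.84 − 10) − 305.0 = 138.5·ln 32.84 − 305.0 = 138.5·3.4916 − 305.0 = 178.593.
Rounded: (255, 213, 179).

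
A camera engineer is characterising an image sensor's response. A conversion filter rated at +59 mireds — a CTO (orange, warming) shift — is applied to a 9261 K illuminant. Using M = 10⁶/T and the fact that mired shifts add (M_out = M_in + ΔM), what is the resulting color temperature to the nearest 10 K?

M_in = 10⁶/9261 = 107.98 mireds.
M_out = 107.98 + (+59) = 166.98 mireds.
T_out = 10⁶/166.98 = 5988.8 K → 5990 K.

5990 K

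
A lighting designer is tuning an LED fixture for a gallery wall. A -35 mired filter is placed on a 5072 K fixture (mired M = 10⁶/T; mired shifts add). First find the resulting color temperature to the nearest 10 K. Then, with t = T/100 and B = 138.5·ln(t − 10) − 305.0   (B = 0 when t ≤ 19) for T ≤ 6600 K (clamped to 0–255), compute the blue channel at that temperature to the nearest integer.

241

M_in = 10⁶/5072 = 197.16; M_out = 197.16 + (-35) = 162.16.
T_out = 10⁶/162.16 = 6166.7 K → 6170 K; t = 61.7.
B = 138.5·ln(61.7 − 10) − 305.0 = 138.5·ln 51.7 − 305.0 = 138.5·3.9455 − 305.0 = 241.446.
Rounded: 241.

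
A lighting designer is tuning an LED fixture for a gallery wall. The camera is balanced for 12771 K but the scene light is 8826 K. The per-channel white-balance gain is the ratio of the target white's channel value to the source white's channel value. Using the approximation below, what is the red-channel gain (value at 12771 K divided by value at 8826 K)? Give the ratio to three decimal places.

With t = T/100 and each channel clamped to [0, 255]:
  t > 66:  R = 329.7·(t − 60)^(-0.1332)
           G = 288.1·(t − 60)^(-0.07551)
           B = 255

0.890

At 8826 K (t = 88.26):
  R = 329.7·(88.26 − 60)^(-0.1332) = 329.7·28.26^(-0.1332) = 329.7·0.64077 = 211.263.
At 12771 K (t = 127.71):
  R = 329.7·(127.71 − 60)^(-0.1332) = 329.7·67.71^(-0.1332) = 329.7·0.57037 = 188.051.
Gain = 188.051 / 211.263 = 0.8901 → 0.890.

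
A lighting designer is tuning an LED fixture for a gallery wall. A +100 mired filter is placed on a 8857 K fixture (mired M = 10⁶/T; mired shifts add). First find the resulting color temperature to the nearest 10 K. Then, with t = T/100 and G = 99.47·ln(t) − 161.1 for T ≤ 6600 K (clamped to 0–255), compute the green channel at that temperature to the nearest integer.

M_in = 10⁶/8857 = 112.91; M_out = 112.91 + (+100) = 212.91.
T_out = 10⁶/212.91 = 4696.9 K → 4700 K; t = 47.
G = 99.47·ln 47 − 161.1 = 99.47·3.8501 − 161.1 = 221.874.
Rounded: 222.

222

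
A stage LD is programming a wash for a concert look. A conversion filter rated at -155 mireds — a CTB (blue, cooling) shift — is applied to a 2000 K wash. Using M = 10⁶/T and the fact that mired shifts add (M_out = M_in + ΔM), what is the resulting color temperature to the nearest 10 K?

M_in = 10⁶/2000 = 500.00 mireds.
M_out = 500.00 + (-155) = 345.00 mireds.
T_out = 10⁶/345.00 = 2898.6 K → 2900 K.

2900 K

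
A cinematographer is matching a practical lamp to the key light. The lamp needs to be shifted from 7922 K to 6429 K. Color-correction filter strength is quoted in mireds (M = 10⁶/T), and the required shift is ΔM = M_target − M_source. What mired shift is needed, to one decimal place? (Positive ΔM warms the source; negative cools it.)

M_source = 10⁶/7922 = 126.231; M_target = 10⁶/6429 = 155.545.
ΔM = 155.545 − 126.231 = 29.314 → +29.3 mireds, a warming shift.

+29.3 mireds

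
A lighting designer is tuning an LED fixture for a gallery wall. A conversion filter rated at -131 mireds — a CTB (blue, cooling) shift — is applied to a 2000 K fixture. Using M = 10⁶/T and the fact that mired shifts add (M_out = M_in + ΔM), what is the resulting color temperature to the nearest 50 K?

2700 K

M_in = 10⁶/2000 = 500.00 mireds.
M_out = 500.00 + (-131) = 369.00 mireds.
T_out = 10⁶/369.00 = 2710.0 K → 2700 K.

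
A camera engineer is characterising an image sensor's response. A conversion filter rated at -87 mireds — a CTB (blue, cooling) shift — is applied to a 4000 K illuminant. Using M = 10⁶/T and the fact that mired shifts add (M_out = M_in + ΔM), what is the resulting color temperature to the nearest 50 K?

M_in = 10⁶/4000 = 250.00 mireds.
M_out = 250.00 + (-87) = 163.00 mireds.
T_out = 10⁶/163.00 = 6135.0 K → 6150 K.

6150 K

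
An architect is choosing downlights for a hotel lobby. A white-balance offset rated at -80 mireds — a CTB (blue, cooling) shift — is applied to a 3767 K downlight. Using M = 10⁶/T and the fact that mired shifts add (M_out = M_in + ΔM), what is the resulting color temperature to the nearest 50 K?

M_in = 10⁶/3767 = 265.46 mireds.
M_out = 265.46 + (-80) = 185.46 mireds.
T_out = 10⁶/185.46 = 5391.9 K → 5400 K.

5400 K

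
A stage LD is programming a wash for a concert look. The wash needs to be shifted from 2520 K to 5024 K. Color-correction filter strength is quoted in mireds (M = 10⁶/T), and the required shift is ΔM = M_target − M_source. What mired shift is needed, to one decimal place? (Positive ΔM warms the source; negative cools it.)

-197.8 mireds

M_source = 10⁶/2520 = 396.825; M_target = 10⁶/5024 = 199.045.
ΔM = 199.045 − 396.825 = -197.781 → -197.8 mireds, a cooling shift.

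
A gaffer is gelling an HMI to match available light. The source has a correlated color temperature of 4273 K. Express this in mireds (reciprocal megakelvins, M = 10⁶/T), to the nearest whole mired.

M = 10⁶ / 4273 = 234.028 → 234 mireds.

234 mireds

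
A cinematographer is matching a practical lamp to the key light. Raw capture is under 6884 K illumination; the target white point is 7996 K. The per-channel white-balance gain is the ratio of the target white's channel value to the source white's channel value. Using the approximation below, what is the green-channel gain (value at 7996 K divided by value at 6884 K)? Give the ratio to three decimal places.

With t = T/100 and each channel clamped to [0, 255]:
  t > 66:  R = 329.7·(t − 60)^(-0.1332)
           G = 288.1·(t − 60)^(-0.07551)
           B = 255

At 6884 K (t = 68.84):
  G = 288.1·(68.84 − 60)^(-0.07551) = 288.1·8.84^(-0.07551) = 288.1·0.84827 = 244.386.
At 7996 K (t = 79.96):
  G = 288.1·(79.96 − 60)^(-0.07551) = 288.1·19.96^(-0.07551) = 288.1·0.79767 = 229.810.
Gain = 229.810 / 244.386 = 0.9404 → 0.940.

0.940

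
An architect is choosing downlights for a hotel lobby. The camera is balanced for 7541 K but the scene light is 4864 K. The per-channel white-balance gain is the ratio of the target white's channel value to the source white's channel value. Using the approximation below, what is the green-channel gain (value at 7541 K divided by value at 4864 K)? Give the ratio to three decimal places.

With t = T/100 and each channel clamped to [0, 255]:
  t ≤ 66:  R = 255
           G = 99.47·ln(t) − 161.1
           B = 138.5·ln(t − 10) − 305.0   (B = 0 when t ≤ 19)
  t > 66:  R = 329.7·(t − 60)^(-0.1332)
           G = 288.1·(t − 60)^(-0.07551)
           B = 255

At 4864 K (t = 48.64):
  G = 99.47·ln 48.64 − 161.1 = 99.47·3.8844 − 161.1 = 225.286.
At 7541 K (t = 75.41):
  G = 288.1·(75.41 − 60)^(-0.07551) = 288.1·15.41^(-0.07551) = 288.1·0.81341 = 234.343.
Gain = 234.343 / 225.286 = 1.0402 → 1.040.

1.040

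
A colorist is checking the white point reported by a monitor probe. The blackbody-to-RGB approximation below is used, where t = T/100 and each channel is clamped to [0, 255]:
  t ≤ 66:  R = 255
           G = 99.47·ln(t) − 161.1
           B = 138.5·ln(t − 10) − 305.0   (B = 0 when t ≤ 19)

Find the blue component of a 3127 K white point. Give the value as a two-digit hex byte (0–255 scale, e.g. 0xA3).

0x76

t = 3127/100 = 31.27; the t ≤ 66 branch applies.
B = 138.5·ln(31.27 − 10) − 305.0 = 138.5·ln 21.27 − 305.0 = 138.5·3.0573 − 305.0 = 118.436.
Rounded: 118; in hex, 0x76.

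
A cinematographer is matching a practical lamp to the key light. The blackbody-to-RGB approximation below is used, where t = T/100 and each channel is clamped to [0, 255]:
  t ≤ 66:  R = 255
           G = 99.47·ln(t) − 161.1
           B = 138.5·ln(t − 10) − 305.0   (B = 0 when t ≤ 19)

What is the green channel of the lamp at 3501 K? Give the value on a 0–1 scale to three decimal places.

t = 3501/100 = 35.01; the t ≤ 66 branch applies.
G = 99.47·ln 35.01 − 161.1 = 99.47·3.5556 − 161.1 = 192.579.
On a 0–1 scale: 192.579/255 = 0.7552 → 0.755.

0.755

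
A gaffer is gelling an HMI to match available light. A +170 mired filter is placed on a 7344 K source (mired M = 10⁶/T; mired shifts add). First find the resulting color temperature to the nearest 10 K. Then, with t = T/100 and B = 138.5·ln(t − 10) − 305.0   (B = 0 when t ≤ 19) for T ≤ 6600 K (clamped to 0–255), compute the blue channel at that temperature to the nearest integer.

127

M_in = 10⁶/7344 = 136.17; M_out = 136.17 + (+170) = 306.17.
T_out = 10⁶/306.17 = 3266.2 K → 3270 K; t = 32.7.
B = 138.5·ln(32.7 − 10) − 305.0 = 138.5·ln 22.7 − 305.0 = 138.5·3.1224 − 305.0 = 127.448.
Rounded: 127.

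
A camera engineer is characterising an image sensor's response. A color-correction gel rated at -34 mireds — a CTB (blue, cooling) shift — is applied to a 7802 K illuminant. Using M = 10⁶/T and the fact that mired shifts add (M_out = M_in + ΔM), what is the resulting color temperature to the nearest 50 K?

M_in = 10⁶/7802 = 128.17 mireds.
M_out = 128.17 + (-34) = 94.17 mireds.
T_out = 10⁶/94.17 = 10618.8 K → 10600 K.

10600 K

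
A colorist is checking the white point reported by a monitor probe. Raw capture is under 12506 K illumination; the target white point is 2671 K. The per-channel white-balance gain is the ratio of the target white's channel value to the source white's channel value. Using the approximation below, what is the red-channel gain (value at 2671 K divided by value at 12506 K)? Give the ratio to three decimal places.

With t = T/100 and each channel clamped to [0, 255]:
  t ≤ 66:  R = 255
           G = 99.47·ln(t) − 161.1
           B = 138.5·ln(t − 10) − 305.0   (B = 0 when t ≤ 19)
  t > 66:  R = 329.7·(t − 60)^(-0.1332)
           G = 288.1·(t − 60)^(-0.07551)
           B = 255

1.349

At 12506 K (t = 125.06):
  R = 329.7·(125.06 − 60)^(-0.1332) = 329.7·65.06^(-0.1332) = 329.7·0.57341 = 189.054.
At 2671 K (t = 26.71):
  R = 255 by definition for t ≤ 66.
Gain = 255.000 / 189.054 = 1.3488 → 1.349.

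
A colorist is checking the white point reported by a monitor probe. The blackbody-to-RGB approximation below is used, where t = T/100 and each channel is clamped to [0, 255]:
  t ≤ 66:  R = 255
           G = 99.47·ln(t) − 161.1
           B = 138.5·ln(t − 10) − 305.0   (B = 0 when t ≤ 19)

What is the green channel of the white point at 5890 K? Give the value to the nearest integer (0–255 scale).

t = 5890/100 = 58.9; the t ≤ 66 branch applies.
G = 99.47·ln 58.9 − 161.1 = 99.47·4.0758 − 161.1 = 244.324.
Rounded: 244.

244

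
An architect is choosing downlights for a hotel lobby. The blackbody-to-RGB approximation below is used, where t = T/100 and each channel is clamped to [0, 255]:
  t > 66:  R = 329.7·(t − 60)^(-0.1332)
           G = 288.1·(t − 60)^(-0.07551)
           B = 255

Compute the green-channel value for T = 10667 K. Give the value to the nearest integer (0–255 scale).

216

t = 10667/100 = 106.67; the t > 66 branch applies.
G = 288.1·(106.67 − 60)^(-0.07551) = 288.1·46.67^(-0.07551) = 288.1·0.74812 = 215.533.
Rounded: 216.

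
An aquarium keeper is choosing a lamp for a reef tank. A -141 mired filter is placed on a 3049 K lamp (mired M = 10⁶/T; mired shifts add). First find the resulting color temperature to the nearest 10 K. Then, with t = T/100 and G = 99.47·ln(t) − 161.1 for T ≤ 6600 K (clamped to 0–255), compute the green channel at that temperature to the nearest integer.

M_in = 10⁶/3049 = 327.98; M_out = 327.98 + (-141) = 186.98.
T_out = 10⁶/186.98 = 5348.3 K → 5350 K; t = 53.5.
G = 99.47·ln 53.5 − 161.1 = 99.47·3.9797 − 161.1 = 234.759.
Rounded: 235.

235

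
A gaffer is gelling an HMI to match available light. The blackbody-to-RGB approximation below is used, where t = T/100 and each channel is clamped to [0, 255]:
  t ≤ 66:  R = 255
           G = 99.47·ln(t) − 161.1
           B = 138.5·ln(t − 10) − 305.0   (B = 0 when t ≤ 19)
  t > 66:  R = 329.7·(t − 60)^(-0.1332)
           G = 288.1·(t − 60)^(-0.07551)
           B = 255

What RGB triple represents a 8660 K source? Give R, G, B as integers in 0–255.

t = 8660/100 = 86.6; the t > 66 branch applies.
R = 329.7·(86.6 − 60)^(-0.1332) = 329.7·26.6^(-0.1332) = 329.7·0.64596 = 212.973.
G = 288.1·(86.6 − 60)^(-0.07551) = 288.1·26.6^(-0.07551) = 288.1·0.78056 = 224.880.
B = 255 by definition for t > 66.
Rounded: (213, 225, 255).

R=213, G=225, B=255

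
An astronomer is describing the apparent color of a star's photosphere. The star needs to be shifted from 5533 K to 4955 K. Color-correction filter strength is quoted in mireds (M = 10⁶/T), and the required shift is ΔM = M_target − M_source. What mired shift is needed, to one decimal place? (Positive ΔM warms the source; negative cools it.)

M_source = 10⁶/5533 = 180.734; M_target = 10⁶/4955 = 201.816.
ΔM = 201.816 − 180.734 = 21.083 → +21.1 mireds, a warming shift.

+21.1 mireds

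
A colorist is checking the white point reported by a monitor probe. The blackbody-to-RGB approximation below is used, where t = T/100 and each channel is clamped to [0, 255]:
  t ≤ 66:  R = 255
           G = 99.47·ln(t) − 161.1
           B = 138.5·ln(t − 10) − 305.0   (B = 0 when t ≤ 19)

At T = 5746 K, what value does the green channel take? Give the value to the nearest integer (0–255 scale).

242

t = 5746/100 = 57.46; the t ≤ 66 branch applies.
G = 99.47·ln 57.46 − 161.1 = 99.47·4.0511 − 161.1 = 241.862.
Rounded: 242.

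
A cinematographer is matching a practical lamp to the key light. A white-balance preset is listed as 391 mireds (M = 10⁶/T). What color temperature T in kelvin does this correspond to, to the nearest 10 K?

2560 K

T = 10⁶ / 391 = 2557.54 K → 2560 K.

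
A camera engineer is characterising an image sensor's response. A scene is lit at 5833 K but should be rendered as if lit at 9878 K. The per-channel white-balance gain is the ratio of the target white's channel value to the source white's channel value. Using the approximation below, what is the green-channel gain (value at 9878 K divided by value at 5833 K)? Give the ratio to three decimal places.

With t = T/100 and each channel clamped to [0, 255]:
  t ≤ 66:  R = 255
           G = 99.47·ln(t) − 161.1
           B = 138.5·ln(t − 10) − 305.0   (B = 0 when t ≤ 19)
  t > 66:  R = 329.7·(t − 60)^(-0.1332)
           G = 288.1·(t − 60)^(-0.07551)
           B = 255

At 5833 K (t = 58.33):
  G = 99.47·ln 58.33 − 161.1 = 99.47·4.0661 − 161.1 = 243.357.
At 9878 K (t = 98.78):
  G = 288.1·(98.78 − 60)^(-0.07551) = 288.1·38.78^(-0.07551) = 288.1·0.75865 = 218.568.
Gain = 218.568 / 243.357 = 0.8981 → 0.898.

0.898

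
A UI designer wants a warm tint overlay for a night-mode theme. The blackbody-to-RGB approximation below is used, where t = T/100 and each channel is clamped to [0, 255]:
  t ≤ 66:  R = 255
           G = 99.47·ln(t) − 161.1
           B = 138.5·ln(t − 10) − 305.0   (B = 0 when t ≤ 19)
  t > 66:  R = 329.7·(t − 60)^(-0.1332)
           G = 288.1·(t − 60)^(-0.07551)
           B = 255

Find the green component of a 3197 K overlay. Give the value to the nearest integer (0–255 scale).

t = 3197/100 = 31.97; the t ≤ 66 branch applies.
G = 99.47·ln 31.97 − 161.1 = 99.47·3.4648 − 161.1 = 183.543.
Rounded: 184.

184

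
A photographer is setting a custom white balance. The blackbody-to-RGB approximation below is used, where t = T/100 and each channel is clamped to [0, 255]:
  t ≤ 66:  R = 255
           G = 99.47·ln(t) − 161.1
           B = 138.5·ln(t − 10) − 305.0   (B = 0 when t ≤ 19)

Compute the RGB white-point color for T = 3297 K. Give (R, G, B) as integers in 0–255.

t = 3297/100 = 32.97; the t ≤ 66 branch applies.
R = 255 by definition for t ≤ 66.
G = 99.47·ln 32.97 − 161.1 = 99.47·3.4956 − 161.1 = 186.607.
B = 138.5·ln(32.97 − 10) − 305.0 = 138.5·ln 22.97 − 305.0 = 138.5·3.1342 − 305.0 = 129.085.
Rounded: (255, 187, 129).

(255, 187, 129)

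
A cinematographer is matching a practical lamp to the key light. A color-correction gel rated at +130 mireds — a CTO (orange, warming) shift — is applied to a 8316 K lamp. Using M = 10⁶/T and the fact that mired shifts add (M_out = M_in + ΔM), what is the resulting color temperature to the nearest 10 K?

4000 K

M_in = 10⁶/8316 = 120.25 mireds.
M_out = 120.25 + (+130) = 250.25 mireds.
T_out = 10⁶/250.25 = 3996.0 K → 4000 K.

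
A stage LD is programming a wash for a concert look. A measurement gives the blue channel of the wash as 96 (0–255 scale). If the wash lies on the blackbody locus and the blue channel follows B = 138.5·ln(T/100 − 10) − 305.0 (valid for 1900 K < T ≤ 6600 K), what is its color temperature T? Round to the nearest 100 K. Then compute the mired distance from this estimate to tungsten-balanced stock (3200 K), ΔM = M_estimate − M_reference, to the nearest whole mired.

+45 mireds

ln(t − 10) = (96 + 305.0) / 138.5 = 2.8953.
t − 10 = e^2.8953 = 18.089, so t = 28.089.
T = 100·t = 2809 K → 2800 K to the nearest 100 K.
M_estimate = 10⁶/2800 = 357.14; M_reference = 10⁶/3200 = 312.50.
ΔM = 357.14 − 312.50 = 44.64 → +45 mireds.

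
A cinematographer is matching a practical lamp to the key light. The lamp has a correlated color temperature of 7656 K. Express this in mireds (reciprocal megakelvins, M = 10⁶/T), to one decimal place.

M = 10⁶ / 7656 = 130.617 → 130.6 mireds.

130.6 mireds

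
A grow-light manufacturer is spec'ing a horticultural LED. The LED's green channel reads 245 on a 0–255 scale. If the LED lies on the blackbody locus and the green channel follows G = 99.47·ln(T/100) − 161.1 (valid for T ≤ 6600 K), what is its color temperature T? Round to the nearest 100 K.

5900 K

ln t = (245 + 161.1) / 99.47 = 4.0826.
t = e^4.0826 = 59.302.
T = 100·t = 5930 K → 5900 K to the nearest 100 K.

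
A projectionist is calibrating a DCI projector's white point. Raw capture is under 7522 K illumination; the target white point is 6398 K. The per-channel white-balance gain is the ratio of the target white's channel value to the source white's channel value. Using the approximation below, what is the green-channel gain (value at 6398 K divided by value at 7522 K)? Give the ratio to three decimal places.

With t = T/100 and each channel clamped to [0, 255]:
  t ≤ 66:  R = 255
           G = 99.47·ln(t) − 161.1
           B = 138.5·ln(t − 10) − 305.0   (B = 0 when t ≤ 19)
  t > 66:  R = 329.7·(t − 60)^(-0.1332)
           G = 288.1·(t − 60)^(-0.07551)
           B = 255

1.077

At 7522 K (t = 75.22):
  G = 288.1·(75.22 − 60)^(-0.07551) = 288.1·15.22^(-0.07551) = 288.1·0.81417 = 234.563.
At 6398 K (t = 63.98):
  G = 99.47·ln 63.98 − 161.1 = 99.47·4.1586 − 161.1 = 252.553.
Gain = 252.553 / 234.563 = 1.0767 → 1.077.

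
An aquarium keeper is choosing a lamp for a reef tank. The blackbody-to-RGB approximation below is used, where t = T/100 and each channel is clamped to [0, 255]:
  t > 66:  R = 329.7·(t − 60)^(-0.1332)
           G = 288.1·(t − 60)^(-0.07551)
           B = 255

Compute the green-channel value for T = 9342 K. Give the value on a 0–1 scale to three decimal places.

0.867

t = 9342/100 = 93.42; the t > 66 branch applies.
G = 288.1·(93.42 − 60)^(-0.07551) = 288.1·33.42^(-0.07551) = 288.1·0.76722 = 221.037.
On a 0–1 scale: 221.037/255 = 0.8668 → 0.867.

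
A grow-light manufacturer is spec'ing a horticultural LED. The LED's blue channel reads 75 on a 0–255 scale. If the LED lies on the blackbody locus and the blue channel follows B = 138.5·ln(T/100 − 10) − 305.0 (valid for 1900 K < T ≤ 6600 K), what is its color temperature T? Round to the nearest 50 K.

2550 K

ln(t − 10) = (75 + 305.0) / 138.5 = 2.7437.
t − 10 = e^2.7437 = 15.544, so t = 25.544.
T = 100·t = 2554 K → 2550 K to the nearest 50 K.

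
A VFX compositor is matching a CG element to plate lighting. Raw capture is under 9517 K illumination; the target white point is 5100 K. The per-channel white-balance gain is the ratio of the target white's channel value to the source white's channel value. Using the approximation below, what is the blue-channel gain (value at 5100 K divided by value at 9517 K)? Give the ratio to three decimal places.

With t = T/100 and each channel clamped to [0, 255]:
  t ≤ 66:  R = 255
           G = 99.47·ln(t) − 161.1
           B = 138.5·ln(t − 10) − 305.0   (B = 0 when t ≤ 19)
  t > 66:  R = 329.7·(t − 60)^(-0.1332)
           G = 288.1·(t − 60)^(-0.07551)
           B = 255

0.821

At 9517 K (t = 95.17):
  B = 255 by definition for t > 66.
At 5100 K (t = 51):
  B = 138.5·ln(51 − 10) − 305.0 = 138.5·ln 41 − 305.0 = 138.5·3.7136 − 305.0 = 209.330.
Gain = 209.330 / 255.000 = 0.8209 → 0.821.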